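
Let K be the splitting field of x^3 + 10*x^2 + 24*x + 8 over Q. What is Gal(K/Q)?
The polynomial is an irreducible cubic over Q and its discriminant is 3136 = 56^2, a perfect square. For an irreducible cubic, a square discriminant forces the Galois group to be A_3, the cyclic group of order 3.

C_3, A_3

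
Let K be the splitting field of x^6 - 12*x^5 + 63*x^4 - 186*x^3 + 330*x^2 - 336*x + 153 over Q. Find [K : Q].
120

The degree of the splitting field over Q equals the order of the Galois group, so first determine the group. The polynomial f is an irreducible sextic over Q, so G = Gal(f/Q) is one of the 16 transitive subgroups 6T1, ..., 6T16 of S_6. The discriminant of f is -16003008, which is not a perfect square, so G is not contained in A_6. The transitive groups of degree 6 not contained in A_6 are: C_6 (6T1, order 6), S_3 (6T2, order 6), D_6 (6T3, order 12), C_3 x S_3 (6T5, order 18), A_4 x C_2 (6T6, order 24), S_4 (6T8, order 24), S_3 x S_3 (6T9, order 36), S_4 x C_2 (6T11, order 48), (S_3 x S_3) : C_2 (6T13, order 72), PGL(2,5) (6T14, order 120), S_6 (6T16, order 720). By Dedekind's theorem, for a prime p not dividing disc(f) the degrees of the irreducible factors of f mod p form the cycle type of an element of G. Factoring f modulo the 21 such primes p <= 89 (skipping 2, 3, 7, which divide the discriminant), each new pattern first appears at: mod 5: f = (x^6 + 3x^5 + 3x^4 + 4x^3 + 4x + 3), pattern 6; mod 11: f = (x + 7)(x^5 + 3x^4 + 9x^3 + 4x^2 + 5x + 3), pattern 5+1; mod 13: f = (x + 3)(x + 12)(x^4 + 12x^3 + 3x^2 + 1), pattern 4+1+1; mod 23: f = (x + 1)(x + 5)(x^2 + x + 19)(x^2 + 4x + 5), pattern 2+2+1+1; mod 43: f = (x^3 + 13x^2 + x + 3)(x^3 + 18x^2 + 8), pattern 3+3; mod 61: f = (x^2 + 28x + 34)(x^2 + 39x + 52)(x^2 + 43x + 30), pattern 2+2+2. No other pattern occurs in this range, so the set of observed cycle types is {6, 5+1, 4+1+1, 2+2+1+1, 3+3, 2+2+2}. The candidates containing elements of all these cycle types are PGL(2,5) (6T14) of order 120, S_6 (6T16) of order 720; the others are excluded. The observed types are precisely the cycle types that occur in PGL(2,5) (6T14) (apart from the identity). Each of the other remaining candidates has further cycle types, and by the Chebotarev density theorem the matching factorization patterns would occur for a proportion of primes equal to their share of the group: S_6 (6T16) additionally contains elements of type 4+2, 3+2+1, 3+1+1+1, 2+1+1+1+1 (265 of its 720 elements, about 37% of primes). None of the 21 primes tested shows any such pattern (for each of these groups the chance of that is below 10^-4), which rules them out. Hence G = PGL(2,5) (6T14), of order 120. The Galois group PGL(2,5) (6T14) has order 120, so the splitting field has degree 120 over Q.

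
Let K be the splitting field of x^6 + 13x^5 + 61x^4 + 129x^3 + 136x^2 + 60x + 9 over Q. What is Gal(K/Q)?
(C_3 x C_3) : C_4, the transitive group 6T10 of order 36

The polynomial f is an irreducible sextic over Q, so G = Gal(f/Q) is one of the 16 transitive subgroups 6T1, ..., 6T16 of S_6. The discriminant of f is 1064390625 = 32625^2, a perfect square, so G is contained in A_6. The transitive groups of degree 6 contained in A_6 are: A_4 (6T4, order 12), S_4 (6T7, order 24), (C_3 x C_3) : C_4 (6T10, order 36), PSL(2,5) (6T12, order 60), A_6 (6T15, order 360). By Dedekind's theorem, for a prime p not dividing disc(f) the degrees of the irreducible factors of f mod p form the cycle type of an element of G. Factoring f modulo the 19 such primes p <= 79 (skipping 3, 5, 29, which divide the discriminant), each new pattern first appears at: mod 2: f = (x^2 + x + 1)(x^4 + x + 1), pattern 4+2; mod 11: f = (x^3 + 6x^2 + 6x + 4)(x^3 + 7x^2 + 2x + 5), pattern 3+3; mod 19: f = (x + 10)(x + 14)(x^2 + 10x + 17)(x^2 + 17x + 17), pattern 2+2+1+1; mod 61: f = (x + 7)(x + 11)(x + 58)(x^3 + 59x^2 + 7x + 57), pattern 3+1+1+1. No other pattern occurs in this range, so the set of observed cycle types is {4+2, 3+3, 2+2+1+1, 3+1+1+1}. The candidates containing elements of all these cycle types are (C_3 x C_3) : C_4 (6T10) of order 36, A_6 (6T15) of order 360; the others are excluded. The observed types are precisely the cycle types that occur in (C_3 x C_3) : C_4 (6T10) (apart from the identity). Each of the other remaining candidates has further cycle types, and by the Chebotarev density theorem the matching factorization patterns would occur for a proportion of primes equal to their share of the group: A_6 (6T15) additionally contains elements of type 5+1 (144 of its 360 elements, about 40% of primes). None of the 19 primes tested shows any such pattern (for each of these groups the chance of that is below 10^-4), which rules them out. Hence G = (C_3 x C_3) : C_4 (6T10), of order 36.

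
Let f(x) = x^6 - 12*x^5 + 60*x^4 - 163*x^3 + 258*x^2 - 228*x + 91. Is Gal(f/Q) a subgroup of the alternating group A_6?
The polynomial is irreducible of degree 6 over Q. Its discriminant is -177147, which is not a perfect square. A Galois group lies in the alternating group exactly when the discriminant is a square in Q, so the Galois group (C_3 x S_3) is not contained in A_6.

No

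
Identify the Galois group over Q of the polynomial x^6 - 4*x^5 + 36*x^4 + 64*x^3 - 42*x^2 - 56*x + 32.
S_4 (order 24)

The polynomial f is an irreducible sextic over Q, so G = Gal(f/Q) is one of the 16 transitive subgroups 6T1, ..., 6T16 of S_6. The discriminant of f is -8084222443520000, which is not a perfect square, so G is not contained in A_6. The transitive groups of degree 6 not contained in A_6 are: C_6 (6T1, order 6), S_3 (6T2, order 6), D_6 (6T3, order 12), C_3 x S_3 (6T5, order 18), A_4 x C_2 (6T6, order 24), S_4 (6T8, order 24), S_3 x S_3 (6T9, order 36), S_4 x C_2 (6T11, order 48), (S_3 x S_3) : C_2 (6T13, order 72), PGL(2,5) (6T14, order 120), S_6 (6T16, order 720). By Dedekind's theorem, for a prime p not dividing disc(f) the degrees of the irreducible factors of f mod p form the cycle type of an element of G. Factoring f modulo the 22 such primes p <= 89 (skipping 2, 5, which divide the discriminant), each new pattern first appears at: mod 3: f = (x^3 + 2x + 2)(x^3 + 2x^2 + x + 1), pattern 3+3; mod 7: f = (x^2 + x + 4)(x^2 + 3x + 6)(x^2 + 6x + 6), pattern 2+2+2; mod 13: f = (x + 4)(x + 10)(x^4 + 8x^3 + x^2 + 3x + 6), pattern 4+1+1; mod 43: f = (x + 33)(x + 36)(x^2 + 16x + 14)(x^2 + 40x + 6), pattern 2+2+1+1. No other pattern occurs in this range, so the set of observed cycle types is {3+3, 2+2+2, 4+1+1, 2+2+1+1}. The candidates containing elements of all these cycle types are S_4 (6T8) of order 24, S_4 x C_2 (6T11) of order 48, PGL(2,5) (6T14) of order 120, S_6 (6T16) of order 720; the others are excluded. The observed types are precisely the cycle types that occur in S_4 (6T8) (apart from the identity). Each of the other remaining candidates has further cycle types, and by the Chebotarev density theorem the matching factorization patterns would occur for a proportion of primes equal to their share of the group: S_4 x C_2 (6T11) additionally contains elements of type 6, 4+2, 2+1+1+1+1 (17 of its 48 elements, about 35% of primes); PGL(2,5) (6T14) additionally contains elements of type 6, 5+1 (44 of its 120 elements, about 37% of primes); S_6 (6T16) additionally contains elements of type 6, 5+1, 4+2, 3+2+1, 3+1+1+1, 2+1+1+1+1 (529 of its 720 elements, about 73% of primes). None of the 22 primes tested shows any such pattern (for each of these groups the chance of that is below 10^-4), which rules them out. Hence G = S_4 (6T8), of order 24.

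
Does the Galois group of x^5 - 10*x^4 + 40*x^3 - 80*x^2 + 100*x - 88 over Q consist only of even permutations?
The polynomial is irreducible of degree 5 over Q. Its discriminant is 1024000000 = 32000^2, a perfect square. A Galois group lies in the alternating group exactly when the discriminant is a square in Q, so the Galois group (A_5) is contained in A_5.

Yes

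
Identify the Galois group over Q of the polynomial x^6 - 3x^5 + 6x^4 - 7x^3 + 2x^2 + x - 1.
S_4 (also written S4-)

The polynomial f is an irreducible sextic over Q, so G = Gal(f/Q) is one of the 16 transitive subgroups 6T1, ..., 6T16 of S_6. The discriminant of f is 810448, which is not a perfect square, so G is not contained in A_6. The transitive groups of degree 6 not contained in A_6 are: C_6 (6T1, order 6), S_3 (6T2, order 6), D_6 (6T3, order 12), C_3 x S_3 (6T5, order 18), A_4 x C_2 (6T6, order 24), S_4 (6T8, order 24), S_3 x S_3 (6T9, order 36), S_4 x C_2 (6T11, order 48), (S_3 x S_3) : C_2 (6T13, order 72), PGL(2,5) (6T14, order 120), S_6 (6T16, order 720). By Dedekind's theorem, for a prime p not dividing disc(f) the degrees of the irreducible factors of f mod p form the cycle type of an element of G. Factoring f modulo the 22 such primes p <= 89 (skipping 2, 37, which divide the discriminant), each new pattern first appears at: mod 3: f = (x^3 + x^2 + x + 2)(x^3 + 2x^2 + 1), pattern 3+3; mod 5: f = (x^2 + 3)(x^2 + 3x + 4)(x^2 + 4x + 2), pattern 2+2+2; mod 17: f = (x + 1)(x + 15)(x^4 + 15x^3 + 6x^2 + 12x + 9), pattern 4+1+1; mod 67: f = (x + 4)(x + 62)(x^2 + 66x + 40)(x^2 + 66x + 50), pattern 2+2+1+1. No other pattern occurs in this range, so the set of observed cycle types is {3+3, 2+2+2, 4+1+1, 2+2+1+1}. The candidates containing elements of all these cycle types are S_4 (6T8) of order 24, S_4 x C_2 (6T11) of order 48, PGL(2,5) (6T14) of order 120, S_6 (6T16) of order 720; the others are excluded. The observed types are precisely the cycle types that occur in S_4 (6T8) (apart from the identity). Each of the other remaining candidates has further cycle types, and by the Chebotarev density theorem the matching factorization patterns would occur for a proportion of primes equal to their share of the group: S_4 x C_2 (6T11) additionally contains elements of type 6, 4+2, 2+1+1+1+1 (17 of its 48 elements, about 35% of primes); PGL(2,5) (6T14) additionally contains elements of type 6, 5+1 (44 of its 120 elements, about 37% of primes); S_6 (6T16) additionally contains elements of type 6, 5+1, 4+2, 3+2+1, 3+1+1+1, 2+1+1+1+1 (529 of its 720 elements, about 73% of primes). None of the 22 primes tested shows any such pattern (for each of these groups the chance of that is below 10^-4), which rules them out. Hence G = S_4 (6T8), of order 24.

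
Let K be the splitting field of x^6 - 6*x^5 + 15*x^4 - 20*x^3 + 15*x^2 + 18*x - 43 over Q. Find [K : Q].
The degree of the splitting field over Q equals the order of the Galois group, so first determine the group. The polynomial f is an irreducible sextic over Q, so G = Gal(f/Q) is one of the 16 transitive subgroups 6T1, ..., 6T16 of S_6. The discriminant of f is 746496000000 = 864000^2, a perfect square, so G is contained in A_6. The transitive groups of degree 6 contained in A_6 are: A_4 (6T4, order 12), S_4 (6T7, order 24), (C_3 x C_3) : C_4 (6T10, order 36), PSL(2,5) (6T12, order 60), A_6 (6T15, order 360). By Dedekind's theorem, for a prime p not dividing disc(f) the degrees of the irreducible factors of f mod p form the cycle type of an element of G. Factoring f modulo the 6 such primes p <= 23 (skipping 2, 3, 5, which divide the discriminant), each new pattern first appears at: mod 7: f = (x + 2)(x^5 + 6x^4 + 3x^3 + 2x^2 + 4x + 3), pattern 5+1; mod 23: f = (x + 6)(x + 11)(x + 20)(x^3 + 3x^2 + 4x + 8), pattern 3+1+1+1. No other pattern occurs in this range, so the set of observed cycle types is {5+1, 3+1+1+1}. Among the candidates above, the only group containing elements of all these cycle types is A_6 (6T15) — each of A_4 (6T4), S_4 (6T7), (C_3 x C_3) : C_4 (6T10), PSL(2,5) (6T12) lacks at least one of them. Hence G = A_6 (6T15), of order 360. The Galois group A_6 (6T15) has order 360, so the splitting field has degree 360 over Q.

360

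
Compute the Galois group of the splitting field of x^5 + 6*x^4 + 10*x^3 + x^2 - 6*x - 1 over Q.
5T1: C_5

The polynomial f is an irreducible quintic over Q, so G = Gal(f/Q) is a transitive subgroup of S_5: one of C_5 (5T1, order 5), D_5 (5T2, order 10), F_20 (5T3, order 20), A_5 (5T4, order 60) or S_5 (5T5, order 120). The discriminant of f is 14641 = 121^2, a perfect square, so G is contained in A_5. The transitive groups of degree 5 contained in A_5 are: C_5 (5T1, order 5), D_5 (5T2, order 10), A_5 (5T4, order 60). By Dedekind's theorem, for a prime p not dividing disc(f) the degrees of the irreducible factors of f mod p form the cycle type of an element of G. Factoring f modulo the 14 such primes p <= 47 (skipping 11, which divides the discriminant), each new pattern first appears at: mod 2: f = (x^5 + x^2 + 1), pattern 5; mod 23: f = (x + 10)(x + 13)(x + 14)(x + 18)(x + 20), pattern 1+1+1+1+1. No other pattern occurs in this range, so the set of observed cycle types is {5, 1+1+1+1+1}. The candidates containing elements of all these cycle types are C_5 (5T1) of order 5, D_5 (5T2) of order 10, A_5 (5T4) of order 60; the others are excluded. The observed types are precisely the cycle types that occur in C_5 (5T1). Each of the other remaining candidates has further cycle types, and by the Chebotarev density theorem the matching factorization patterns would occur for a proportion of primes equal to their share of the group: D_5 (5T2) additionally contains elements of type 2+2+1 (5 of its 10 elements, about 50% of primes); A_5 (5T4) additionally contains elements of type 3+1+1, 2+2+1 (35 of its 60 elements, about 58% of primes). None of the 14 primes tested shows any such pattern (for each of these groups the chance of that is below 10^-4), which rules them out. Hence G = C_5 (5T1), of order 5.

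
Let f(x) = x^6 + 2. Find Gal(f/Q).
The polynomial f is an irreducible sextic over Q, so G = Gal(f/Q) is one of the 16 transitive subgroups 6T1, ..., 6T16 of S_6. The discriminant of f is -1492992, which is not a perfect square, so G is not contained in A_6. The transitive groups of degree 6 not contained in A_6 are: C_6 (6T1, order 6), S_3 (6T2, order 6), D_6 (6T3, order 12), C_3 x S_3 (6T5, order 18), A_4 x C_2 (6T6, order 24), S_4 (6T8, order 24), S_3 x S_3 (6T9, order 36), S_4 x C_2 (6T11, order 48), (S_3 x S_3) : C_2 (6T13, order 72), PGL(2,5) (6T14, order 120), S_6 (6T16, order 720). By Dedekind's theorem, for a prime p not dividing disc(f) the degrees of the irreducible factors of f mod p form the cycle type of an element of G. Factoring f modulo the 79 such primes p <= 419 (skipping 2, 3, which divide the discriminant), each new pattern first appears at: mod 5: f = (x^2 + 3)(x^2 + 2x + 3)(x^2 + 3x + 3), pattern 2+2+2; mod 7: f = (x^6 + 2), pattern 6; mod 11: f = (x + 2)(x + 9)(x^2 + 2x + 4)(x^2 + 9x + 4), pattern 2+2+1+1; mod 19: f = (x^3 + 6)(x^3 + 13), pattern 3+3; mod 43: f = (x + 3)(x + 18)(x + 21)(x + 22)(x + 25)(x + 40), pattern 1+1+1+1+1+1. No other pattern occurs in this range, so the set of observed cycle types is {2+2+2, 6, 2+2+1+1, 3+3, 1+1+1+1+1+1}. The candidates containing elements of all these cycle types are D_6 (6T3) of order 12, A_4 x C_2 (6T6) of order 24, S_3 x S_3 (6T9) of order 36, S_4 x C_2 (6T11) of order 48, (S_3 x S_3) : C_2 (6T13) of order 72, PGL(2,5) (6T14) of order 120, S_6 (6T16) of order 720; the others are excluded. The observed types are precisely the cycle types that occur in D_6 (6T3). Each of the other remaining candidates has further cycle types, and by the Chebotarev density theorem the matching factorization patterns would occur for a proportion of primes equal to their share of the group: A_4 x C_2 (6T6) additionally contains elements of type 2+1+1+1+1 (3 of its 24 elements, about 12% of primes); S_3 x S_3 (6T9) additionally contains elements of type 3+1+1+1 (4 of its 36 elements, about 11% of primes); S_4 x C_2 (6T11) additionally contains elements of type 4+2, 4+1+1, 2+1+1+1+1 (15 of its 48 elements, about 31% of primes); (S_3 x S_3) : C_2 (6T13) additionally contains elements of type 4+2, 3+2+1, 3+1+1+1, 2+1+1+1+1 (40 of its 72 elements, about 56% of primes); PGL(2,5) (6T14) additionally contains elements of type 5+1, 4+1+1 (54 of its 120 elements, about 45% of primes); S_6 (6T16) additionally contains elements of type 5+1, 4+2, 4+1+1, 3+2+1, 3+1+1+1, 2+1+1+1+1 (499 of its 720 elements, about 69% of primes). None of the 79 primes tested shows any such pattern (for each of these groups the chance of that is below 10^-4), which rules them out. Hence G = D_6 (6T3), of order 12.

6T3: D_6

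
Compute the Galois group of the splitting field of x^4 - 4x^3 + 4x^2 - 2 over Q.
D_4

The polynomial is an irreducible quartic over Q and its discriminant is -1024, which is not a perfect square, so the Galois group is not contained in A_4. The resolvent cubic y^3 - 4*y^2 + 8*y has exactly one rational root, so the Galois group is C_4 or D_4. The quartic remains irreducible over Q(sqrt(disc)), so the group is D_4.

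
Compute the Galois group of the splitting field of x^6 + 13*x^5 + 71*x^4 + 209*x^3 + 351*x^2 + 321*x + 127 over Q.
C_6 (order 6)

The polynomial f is an irreducible sextic over Q, so G = Gal(f/Q) is one of the 16 transitive subgroups 6T1, ..., 6T16 of S_6. The discriminant of f is -16807, which is not a perfect square, so G is not contained in A_6. The transitive groups of degree 6 not contained in A_6 are: C_6 (6T1, order 6), S_3 (6T2, order 6), D_6 (6T3, order 12), C_3 x S_3 (6T5, order 18), A_4 x C_2 (6T6, order 24), S_4 (6T8, order 24), S_3 x S_3 (6T9, order 36), S_4 x C_2 (6T11, order 48), (S_3 x S_3) : C_2 (6T13, order 72), PGL(2,5) (6T14, order 120), S_6 (6T16, order 720). By Dedekind's theorem, for a prime p not dividing disc(f) the degrees of the irreducible factors of f mod p form the cycle type of an element of G. Factoring f modulo the 37 such primes p <= 163 (skipping 7, which divides the discriminant), each new pattern first appears at: mod 2: f = (x^3 + x + 1)(x^3 + x^2 + 1), pattern 3+3; mod 3: f = (x^6 + x^5 + 2x^4 + 2x^3 + 1), pattern 6; mod 13: f = (x^2 + 7x + 11)(x^2 + 9x + 2)(x^2 + 10x + 4), pattern 2+2+2; mod 29: f = (x + 6)(x + 7)(x + 8)(x + 11)(x + 15)(x + 24), pattern 1+1+1+1+1+1. No other pattern occurs in this range, so the set of observed cycle types is {3+3, 6, 2+2+2, 1+1+1+1+1+1}. The candidates containing elements of all these cycle types are C_6 (6T1) of order 6, D_6 (6T3) of order 12, C_3 x S_3 (6T5) of order 18, A_4 x C_2 (6T6) of order 24, S_3 x S_3 (6T9) of order 36, S_4 x C_2 (6T11) of order 48, (S_3 x S_3) : C_2 (6T13) of order 72, PGL(2,5) (6T14) of order 120, S_6 (6T16) of order 720; the others are excluded. The observed types are precisely the cycle types that occur in C_6 (6T1). Each of the other remaining candidates has further cycle types, and by the Chebotarev density theorem the matching factorization patterns would occur for a proportion of primes equal to their share of the group: D_6 (6T3) additionally contains elements of type 2+2+1+1 (3 of its 12 elements, about 25% of primes); C_3 x S_3 (6T5) additionally contains elements of type 3+1+1+1 (4 of its 18 elements, about 22% of primes); A_4 x C_2 (6T6) additionally contains elements of type 2+2+1+1, 2+1+1+1+1 (6 of its 24 elements, about 25% of primes); S_3 x S_3 (6T9) additionally contains elements of type 3+1+1+1, 2+2+1+1 (13 of its 36 elements, about 36% of primes); S_4 x C_2 (6T11) additionally contains elements of type 4+2, 4+1+1, 2+2+1+1, 2+1+1+1+1 (24 of its 48 elements, about 50% of primes); (S_3 x S_3) : C_2 (6T13) additionally contains elements of type 4+2, 3+2+1, 3+1+1+1, 2+2+1+1, 2+1+1+1+1 (49 of its 72 elements, about 68% of primes); PGL(2,5) (6T14) additionally contains elements of type 5+1, 4+1+1, 2+2+1+1 (69 of its 120 elements, about 58% of primes); S_6 (6T16) additionally contains elements of type 5+1, 4+2, 4+1+1, 3+2+1, 3+1+1+1, 2+2+1+1, 2+1+1+1+1 (544 of its 720 elements, about 76% of primes). None of the 37 primes tested shows any such pattern (for each of these groups the chance of that is below 10^-4), which rules them out. Hence G = C_6 (6T1), of order 6.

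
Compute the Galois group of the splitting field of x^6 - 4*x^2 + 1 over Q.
The polynomial f is an irreducible sextic over Q, so G = Gal(f/Q) is one of the 16 transitive subgroups 6T1, ..., 6T16 of S_6. The discriminant of f is -3356224, which is not a perfect square, so G is not contained in A_6. The transitive groups of degree 6 not contained in A_6 are: C_6 (6T1, order 6), S_3 (6T2, order 6), D_6 (6T3, order 12), C_3 x S_3 (6T5, order 18), A_4 x C_2 (6T6, order 24), S_4 (6T8, order 24), S_3 x S_3 (6T9, order 36), S_4 x C_2 (6T11, order 48), (S_3 x S_3) : C_2 (6T13, order 72), PGL(2,5) (6T14, order 120), S_6 (6T16, order 720). By Dedekind's theorem, for a prime p not dividing disc(f) the degrees of the irreducible factors of f mod p form the cycle type of an element of G. Factoring f modulo the 67 such primes p <= 347 (skipping 2, 229, which divide the discriminant), each new pattern first appears at: mod 3: f = (x^6 + 2x^2 + 1), pattern 6; mod 5: f = (x^3 + 2x^2 + 2x + 2)(x^3 + 3x^2 + 2x + 3), pattern 3+3; mod 7: f = (x + 2)(x + 5)(x^4 + 4x^2 + 5), pattern 4+1+1; mod 13: f = (x^2 + 5)(x^4 + 8x^2 + 8), pattern 4+2; mod 23: f = (x^2 + 12)(x^2 + 5x + 18)(x^2 + 18x + 18), pattern 2+2+2; mod 29: f = (x + 10)(x + 19)(x^2 + x + 7)(x^2 + 28x + 7), pattern 2+2+1+1; mod 193: f = (x + 6)(x + 44)(x + 94)(x + 99)(x + 149)(x + 187), pattern 1+1+1+1+1+1; mod 347: f = (x + 3)(x + 151)(x + 196)(x + 344)(x^2 + 255), pattern 2+1+1+1+1. No other pattern occurs in this range, so the set of observed cycle types is {6, 3+3, 4+1+1, 4+2, 2+2+2, 2+2+1+1, 1+1+1+1+1+1, 2+1+1+1+1}. The candidates containing elements of all these cycle types are S_4 x C_2 (6T11) of order 48, S_6 (6T16) of order 720; the others are excluded. The observed types are precisely the cycle types that occur in S_4 x C_2 (6T11). Each of the other remaining candidates has further cycle types, and by the Chebotarev density theorem the matching factorization patterns would occur for a proportion of primes equal to their share of the group: S_6 (6T16) additionally contains elements of type 5+1, 3+2+1, 3+1+1+1 (304 of its 720 elements, about 42% of primes). None of the 67 primes tested shows any such pattern (for each of these groups the chance of that is below 10^-4), which rules them out. Hence G = S_4 x C_2 (6T11), of order 48.

S_4 x C_2 (also written S4xC2)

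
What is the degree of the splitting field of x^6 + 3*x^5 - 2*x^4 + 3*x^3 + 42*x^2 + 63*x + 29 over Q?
The degree of the splitting field over Q equals the order of the Galois group, so first determine the group. The polynomial f is an irreducible sextic over Q, so G = Gal(f/Q) is one of the 16 transitive subgroups 6T1, ..., 6T16 of S_6. The discriminant of f is 54786284800, which is not a perfect square, so G is not contained in A_6. The transitive groups of degree 6 not contained in A_6 are: C_6 (6T1, order 6), S_3 (6T2, order 6), D_6 (6T3, order 12), C_3 x S_3 (6T5, order 18), A_4 x C_2 (6T6, order 24), S_4 (6T8, order 24), S_3 x S_3 (6T9, order 36), S_4 x C_2 (6T11, order 48), (S_3 x S_3) : C_2 (6T13, order 72), PGL(2,5) (6T14, order 120), S_6 (6T16, order 720). By Dedekind's theorem, for a prime p not dividing disc(f) the degrees of the irreducible factors of f mod p form the cycle type of an element of G. Factoring f modulo the 22 such primes p <= 101 (skipping 2, 5, 13, 37, which divide the discriminant), each new pattern first appears at: mod 3: f = (x^3 + x^2 + x + 2)(x^3 + 2x^2 + x + 1), pattern 3+3; mod 17: f = (x + 2)(x + 5)(x^4 + 13x^3 + 16x^2 + 16x + 8), pattern 4+1+1; mod 31: f = (x^2 + 9)(x^2 + 9x + 15)(x^2 + 25x + 28), pattern 2+2+2; mod 67: f = (x + 17)(x + 26)(x^2 + 37x + 57)(x^2 + 57x + 48), pattern 2+2+1+1. No other pattern occurs in this range, so the set of observed cycle types is {3+3, 4+1+1, 2+2+2, 2+2+1+1}. The candidates containing elements of all these cycle types are S_4 (6T8) of order 24, S_4 x C_2 (6T11) of order 48, PGL(2,5) (6T14) of order 120, S_6 (6T16) of order 720; the others are excluded. The observed types are precisely the cycle types that occur in S_4 (6T8) (apart from the identity). Each of the other remaining candidates has further cycle types, and by the Chebotarev density theorem the matching factorization patterns would occur for a proportion of primes equal to their share of the group: S_4 x C_2 (6T11) additionally contains elements of type 6, 4+2, 2+1+1+1+1 (17 of its 48 elements, about 35% of primes); PGL(2,5) (6T14) additionally contains elements of type 6, 5+1 (44 of its 120 elements, about 37% of primes); S_6 (6T16) additionally contains elements of type 6, 5+1, 4+2, 3+2+1, 3+1+1+1, 2+1+1+1+1 (529 of its 720 elements, about 73% of primes). None of the 22 primes tested shows any such pattern (for each of these groups the chance of that is below 10^-4), which rules them out. Hence G = S_4 (6T8), of order 24. The Galois group S_4 (6T8) has order 24, so the splitting field has degree 24 over Q.

24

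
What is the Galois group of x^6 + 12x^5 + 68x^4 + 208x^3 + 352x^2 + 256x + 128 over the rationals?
(S_3 x S_3) : C_2 (order 72)

The polynomial f is an irreducible sextic over Q, so G = Gal(f/Q) is one of the 16 transitive subgroups 6T1, ..., 6T16 of S_6. The discriminant of f is -201485505789952, which is not a perfect square, so G is not contained in A_6. The transitive groups of degree 6 not contained in A_6 are: C_6 (6T1, order 6), S_3 (6T2, order 6), D_6 (6T3, order 12), C_3 x S_3 (6T5, order 18), A_4 x C_2 (6T6, order 24), S_4 (6T8, order 24), S_3 x S_3 (6T9, order 36), S_4 x C_2 (6T11, order 48), (S_3 x S_3) : C_2 (6T13, order 72), PGL(2,5) (6T14, order 120), S_6 (6T16, order 720). By Dedekind's theorem, for a prime p not dividing disc(f) the degrees of the irreducible factors of f mod p form the cycle type of an element of G. Factoring f modulo the 29 such primes p <= 113 (skipping 2, which divides the discriminant), each new pattern first appears at: mod 3: f = (x^6 + 2x^4 + x^3 + x^2 + x + 2), pattern 6; mod 5: f = (x + 4)(x^2 + 2x + 3)(x^3 + x^2 + x + 4), pattern 3+2+1; mod 7: f = (x^2 + 6x + 4)(x^4 + 6x^3 + 2x + 4), pattern 4+2; mod 17: f = (x^3 + 6x^2 + 16x + 6)(x^3 + 6x^2 + 16x + 10), pattern 3+3; mod 19: f = (x^2 + 3x + 11)(x^2 + 10x + 7)(x^2 + 18x + 14), pattern 2+2+2; mod 37: f = (x + 8)(x + 34)(x^2 + 9x + 6)(x^2 + 35x + 32), pattern 2+2+1+1; mod 41: f = (x + 9)(x + 39)(x + 40)(x^3 + 6x^2 + 16x + 39), pattern 3+1+1+1; mod 113: f = (x + 69)(x + 70)(x + 73)(x + 93)(x^2 + 46x + 48), pattern 2+1+1+1+1. No other pattern occurs in this range, so the set of observed cycle types is {6, 3+2+1, 4+2, 3+3, 2+2+2, 2+2+1+1, 3+1+1+1, 2+1+1+1+1}. The candidates containing elements of all these cycle types are (S_3 x S_3) : C_2 (6T13) of order 72, S_6 (6T16) of order 720; the others are excluded. The observed types are precisely the cycle types that occur in (S_3 x S_3) : C_2 (6T13) (apart from the identity). Each of the other remaining candidates has further cycle types, and by the Chebotarev density theorem the matching factorization patterns would occur for a proportion of primes equal to their share of the group: S_6 (6T16) additionally contains elements of type 5+1, 4+1+1 (234 of its 720 elements, about 32% of primes). None of the 29 primes tested shows any such pattern (for each of these groups the chance of that is below 10^-4), which rules them out. Hence G = (S_3 x S_3) : C_2 (6T13), of order 72.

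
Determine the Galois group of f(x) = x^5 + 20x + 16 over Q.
The polynomial f is an irreducible quintic over Q, so G = Gal(f/Q) is a transitive subgroup of S_5: one of C_5 (5T1, order 5), D_5 (5T2, order 10), F_20 (5T3, order 20), A_5 (5T4, order 60) or S_5 (5T5, order 120). The discriminant of f is 1024000000 = 32000^2, a perfect square, so G is contained in A_5. The transitive groups of degree 5 contained in A_5 are: C_5 (5T1, order 5), D_5 (5T2, order 10), A_5 (5T4, order 60). By Dedekind's theorem, for a prime p not dividing disc(f) the degrees of the irreducible factors of f mod p form the cycle type of an element of G. Factoring f modulo the 2 such primes p <= 7 (skipping 2, 5, which divide the discriminant), each new pattern first appears at: mod 3: f = (x^5 + 2x + 1), pattern 5; mod 7: f = (x + 2)(x + 3)(x^3 + 2x^2 + 5x + 5), pattern 3+1+1. No other pattern occurs in this range, so the set of observed cycle types is {5, 3+1+1}. Among the candidates above, the only group containing elements of all these cycle types is A_5 (5T4) — each of C_5 (5T1), D_5 (5T2) lacks at least one of them. Hence G = A_5 (5T4), of order 60.

A_5 (order 60)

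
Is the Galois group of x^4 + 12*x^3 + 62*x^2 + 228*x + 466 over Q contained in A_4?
The polynomial is irreducible of degree 4 over Q. Its discriminant is 5992704 = 2448^2, a perfect square. A Galois group lies in the alternating group exactly when the discriminant is a square in Q, so the Galois group (V_4) is contained in A_4.

Yes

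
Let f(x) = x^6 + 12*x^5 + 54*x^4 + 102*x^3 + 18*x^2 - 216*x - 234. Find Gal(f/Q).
S_3 x S_3 (order 36)

The polynomial f is an irreducible sextic over Q, so G = Gal(f/Q) is one of the 16 transitive subgroups 6T1, ..., 6T16 of S_6. The discriminant of f is 297538935552, which is not a perfect square, so G is not contained in A_6. The transitive groups of degree 6 not contained in A_6 are: C_6 (6T1, order 6), S_3 (6T2, order 6), D_6 (6T3, order 12), C_3 x S_3 (6T5, order 18), A_4 x C_2 (6T6, order 24), S_4 (6T8, order 24), S_3 x S_3 (6T9, order 36), S_4 x C_2 (6T11, order 48), (S_3 x S_3) : C_2 (6T13, order 72), PGL(2,5) (6T14, order 120), S_6 (6T16, order 720). By Dedekind's theorem, for a prime p not dividing disc(f) the degrees of the irreducible factors of f mod p form the cycle type of an element of G. Factoring f modulo the 23 such primes p <= 97 (skipping 2, 3, which divide the discriminant), each new pattern first appears at: mod 5: f = (x^6 + 2x^5 + 4x^4 + 2x^3 + 3x^2 + 4x + 1), pattern 6; mod 11: f = (x + 4)(x + 7)(x^2 + 2x + 5)(x^2 + 10x + 1), pattern 2+2+1+1; mod 13: f = (x)(x + 8)(x + 11)(x^3 + 6x^2 + 8x + 7), pattern 3+1+1+1; mod 31: f = (x^2 + 2)(x^2 + 16x + 30)(x^2 + 27x + 24), pattern 2+2+2; mod 97: f = (x^3 + 6x^2 + 39x + 87)(x^3 + 6x^2 + 76x + 4), pattern 3+3. No other pattern occurs in this range, so the set of observed cycle types is {6, 2+2+1+1, 3+1+1+1, 2+2+2, 3+3}. The candidates containing elements of all these cycle types are S_3 x S_3 (6T9) of order 36, (S_3 x S_3) : C_2 (6T13) of order 72, S_6 (6T16) of order 720; the others are excluded. The observed types are precisely the cycle types that occur in S_3 x S_3 (6T9) (apart from the identity). Each of the other remaining candidates has further cycle types, and by the Chebotarev density theorem the matching factorization patterns would occur for a proportion of primes equal to their share of the group: (S_3 x S_3) : C_2 (6T13) additionally contains elements of type 4+2, 3+2+1, 2+1+1+1+1 (36 of its 72 elements, about 50% of primes); S_6 (6T16) additionally contains elements of type 5+1, 4+2, 4+1+1, 3+2+1, 2+1+1+1+1 (459 of its 720 elements, about 64% of primes). None of the 23 primes tested shows any such pattern (for each of these groups the chance of that is below 10^-4), which rules them out. Hence G = S_3 x S_3 (6T9), of order 36.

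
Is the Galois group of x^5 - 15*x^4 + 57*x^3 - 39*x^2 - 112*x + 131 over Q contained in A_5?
Yes

The polynomial is irreducible of degree 5 over Q. Its discriminant is 61348849969 = 247687^2, a perfect square. A Galois group lies in the alternating group exactly when the discriminant is a square in Q, so the Galois group (C_5) is contained in A_5.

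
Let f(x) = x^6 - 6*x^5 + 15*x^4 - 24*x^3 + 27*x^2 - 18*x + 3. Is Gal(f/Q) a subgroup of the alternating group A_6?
No

The polynomial is irreducible of degree 6 over Q. Its discriminant is 40310784, which is not a perfect square. A Galois group lies in the alternating group exactly when the discriminant is a square in Q, so the Galois group (S_3 x S_3) is not contained in A_6.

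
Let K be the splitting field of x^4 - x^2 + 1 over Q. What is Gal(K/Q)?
V_4 (order 4)

The polynomial is an irreducible quartic over Q and its discriminant is 144 = 12^2, a perfect square, so the Galois group is contained in A_4. The resolvent cubic y^3 + y^2 - 4*y - 4 splits completely over Q, which gives the Klein four-group V_4.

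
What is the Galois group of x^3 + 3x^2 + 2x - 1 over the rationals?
The polynomial is an irreducible cubic over Q and its discriminant is -23, which is not a perfect square. For an irreducible cubic, a non-square discriminant gives Galois group S_3.

S_3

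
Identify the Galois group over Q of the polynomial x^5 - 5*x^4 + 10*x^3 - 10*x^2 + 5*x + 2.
The polynomial f is an irreducible quintic over Q, so G = Gal(f/Q) is a transitive subgroup of S_5: one of C_5 (5T1, order 5), D_5 (5T2, order 10), F_20 (5T3, order 20), A_5 (5T4, order 60) or S_5 (5T5, order 120). The discriminant of f is 253125, which is not a perfect square, so G is not contained in A_5. The transitive groups of degree 5 not contained in A_5 are: F_20 (5T3, order 20), S_5 (5T5, order 120). By Dedekind's theorem, for a prime p not dividing disc(f) the degrees of the irreducible factors of f mod p form the cycle type of an element of G. Factoring f modulo the 18 such primes p <= 71 (skipping 3, 5, which divide the discriminant), each new pattern first appears at: mod 2: f = (x)(x^4 + x^3 + 1), pattern 4+1; mod 11: f = (x^5 + 6x^4 + 10x^3 + x^2 + 5x + 2), pattern 5; mod 19: f = (x + 9)(x^2 + 4)(x^2 + 5x + 18), pattern 2+2+1; mod 41: f = (x + 10)(x + 11)(x + 27)(x + 33)(x + 37), pattern 1+1+1+1+1. No other pattern occurs in this range, so the set of observed cycle types is {4+1, 5, 2+2+1, 1+1+1+1+1}. The candidates containing elements of all these cycle types are F_20 (5T3) of order 20, S_5 (5T5) of order 120; the others are excluded. The observed types are precisely the cycle types that occur in F_20 (5T3). Each of the other remaining candidates has further cycle types, and by the Chebotarev density theorem the matching factorization patterns would occur for a proportion of primes equal to their share of the group: S_5 (5T5) additionally contains elements of type 3+2, 3+1+1, 2+1+1+1 (50 of its 120 elements, about 42% of primes). None of the 18 primes tested shows any such pattern (for each of these groups the chance of that is below 10^-4), which rules them out. Hence G = F_20 (5T3), of order 20.

F_20 (order 20)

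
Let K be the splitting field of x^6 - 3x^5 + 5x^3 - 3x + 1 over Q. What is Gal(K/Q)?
The polynomial f is an irreducible sextic over Q, so G = Gal(f/Q) is one of the 16 transitive subgroups 6T1, ..., 6T16 of S_6. The discriminant of f is -34992, which is not a perfect square, so G is not contained in A_6. The transitive groups of degree 6 not contained in A_6 are: C_6 (6T1, order 6), S_3 (6T2, order 6), D_6 (6T3, order 12), C_3 x S_3 (6T5, order 18), A_4 x C_2 (6T6, order 24), S_4 (6T8, order 24), S_3 x S_3 (6T9, order 36), S_4 x C_2 (6T11, order 48), (S_3 x S_3) : C_2 (6T13, order 72), PGL(2,5) (6T14, order 120), S_6 (6T16, order 720). By Dedekind's theorem, for a prime p not dividing disc(f) the degrees of the irreducible factors of f mod p form the cycle type of an element of G. Factoring f modulo the 23 such primes p <= 97 (skipping 2, 3, which divide the discriminant), each new pattern first appears at: mod 5: f = (x^2 + x + 1)(x^2 + 2x + 3)(x^2 + 4x + 2), pattern 2+2+2; mod 7: f = (x^3 + x^2 + 3x + 1)(x^3 + 3x^2 + x + 1), pattern 3+3; mod 31: f = (x + 3)(x + 7)(x + 9)(x + 21)(x + 23)(x + 27), pattern 1+1+1+1+1+1. No other pattern occurs in this range, so the set of observed cycle types is {2+2+2, 3+3, 1+1+1+1+1+1}. The candidates containing elements of all these cycle types are C_6 (6T1) of order 6, S_3 (6T2) of order 6, D_6 (6T3) of order 12, C_3 x S_3 (6T5) of order 18, A_4 x C_2 (6T6) of order 24, S_4 (6T8) of order 24, S_3 x S_3 (6T9) of order 36, S_4 x C_2 (6T11) of order 48, (S_3 x S_3) : C_2 (6T13) of order 72, PGL(2,5) (6T14) of order 120, S_6 (6T16) of order 720; the others are excluded. The observed types are precisely the cycle types that occur in S_3 (6T2). Each of the other remaining candidates has further cycle types, and by the Chebotarev density theorem the matching factorization patterns would occur for a proportion of primes equal to their share of the group: C_6 (6T1) additionally contains elements of type 6 (2 of its 6 elements, about 33% of primes); D_6 (6T3) additionally contains elements of type 6, 2+2+1+1 (5 of its 12 elements, about 42% of primes); C_3 x S_3 (6T5) additionally contains elements of type 6, 3+1+1+1 (10 of its 18 elements, about 56% of primes); A_4 x C_2 (6T6) additionally contains elements of type 6, 2+2+1+1, 2+1+1+1+1 (14 of its 24 elements, about 58% of primes); S_4 (6T8) additionally contains elements of type 4+1+1, 2+2+1+1 (9 of its 24 elements, about 38% of primes); S_3 x S_3 (6T9) additionally contains elements of type 6, 3+1+1+1, 2+2+1+1 (25 of its 36 elements, about 69% of primes); S_4 x C_2 (6T11) additionally contains elements of type 6, 4+2, 4+1+1, 2+2+1+1, 2+1+1+1+1 (32 of its 48 elements, about 67% of primes); (S_3 x S_3) : C_2 (6T13) additionally contains elements of type 6, 4+2, 3+2+1, 3+1+1+1, 2+2+1+1, 2+1+1+1+1 (61 of its 72 elements, about 85% of primes); PGL(2,5) (6T14) additionally contains elements of type 6, 5+1, 4+1+1, 2+2+1+1 (89 of its 120 elements, about 74% of primes); S_6 (6T16) additionally contains elements of type 6, 5+1, 4+2, 4+1+1, 3+2+1, 3+1+1+1, 2+2+1+1, 2+1+1+1+1 (664 of its 720 elements, about 92% of primes). None of the 23 primes tested shows any such pattern (for each of these groups the chance of that is below 10^-4), which rules them out. Hence G = S_3 (6T2), of order 6.

S_3 (also written S3)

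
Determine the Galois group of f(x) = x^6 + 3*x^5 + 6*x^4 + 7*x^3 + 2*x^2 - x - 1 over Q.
S_4 (also written S4-)

The polynomial f is an irreducible sextic over Q, so G = Gal(f/Q) is one of the 16 transitive subgroups 6T1, ..., 6T16 of S_6. The discriminant of f is 810448, which is not a perfect square, so G is not contained in A_6. The transitive groups of degree 6 not contained in A_6 are: C_6 (6T1, order 6), S_3 (6T2, order 6), D_6 (6T3, order 12), C_3 x S_3 (6T5, order 18), A_4 x C_2 (6T6, order 24), S_4 (6T8, order 24), S_3 x S_3 (6T9, order 36), S_4 x C_2 (6T11, order 48), (S_3 x S_3) : C_2 (6T13, order 72), PGL(2,5) (6T14, order 120), S_6 (6T16, order 720). By Dedekind's theorem, for a prime p not dividing disc(f) the degrees of the irreducible factors of f mod p form the cycle type of an element of G. Factoring f modulo the 22 such primes p <= 89 (skipping 2, 37, which divide the discriminant), each new pattern first appears at: mod 3: f = (x^3 + x^2 + 2)(x^3 + 2x^2 + x + 1), pattern 3+3; mod 5: f = (x^2 + 3)(x^2 + x + 2)(x^2 + 2x + 4), pattern 2+2+2; mod 17: f = (x + 2)(x + 16)(x^4 + 2x^3 + 6x^2 + 5x + 9), pattern 4+1+1; mod 67: f = (x + 5)(x + 63)(x^2 + x + 40)(x^2 + x + 50), pattern 2+2+1+1. No other pattern occurs in this range, so the set of observed cycle types is {3+3, 2+2+2, 4+1+1, 2+2+1+1}. The candidates containing elements of all these cycle types are S_4 (6T8) of order 24, S_4 x C_2 (6T11) of order 48, PGL(2,5) (6T14) of order 120, S_6 (6T16) of order 720; the others are excluded. The observed types are precisely the cycle types that occur in S_4 (6T8) (apart from the identity). Each of the other remaining candidates has further cycle types, and by the Chebotarev density theorem the matching factorization patterns would occur for a proportion of primes equal to their share of the group: S_4 x C_2 (6T11) additionally contains elements of type 6, 4+2, 2+1+1+1+1 (17 of its 48 elements, about 35% of primes); PGL(2,5) (6T14) additionally contains elements of type 6, 5+1 (44 of its 120 elements, about 37% of primes); S_6 (6T16) additionally contains elements of type 6, 5+1, 4+2, 3+2+1, 3+1+1+1, 2+1+1+1+1 (529 of its 720 elements, about 73% of primes). None of the 22 primes tested shows any such pattern (for each of these groups the chance of that is below 10^-4), which rules them out. Hence G = S_4 (6T8), of order 24.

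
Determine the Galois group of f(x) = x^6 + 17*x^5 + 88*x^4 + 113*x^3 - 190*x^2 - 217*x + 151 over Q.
The polynomial f is an irreducible sextic over Q, so G = Gal(f/Q) is one of the 16 transitive subgroups 6T1, ..., 6T16 of S_6. The discriminant of f is 2185134456370000, which is not a perfect square, so G is not contained in A_6. The transitive groups of degree 6 not contained in A_6 are: C_6 (6T1, order 6), S_3 (6T2, order 6), D_6 (6T3, order 12), C_3 x S_3 (6T5, order 18), A_4 x C_2 (6T6, order 24), S_4 (6T8, order 24), S_3 x S_3 (6T9, order 36), S_4 x C_2 (6T11, order 48), (S_3 x S_3) : C_2 (6T13, order 72), PGL(2,5) (6T14, order 120), S_6 (6T16, order 720). By Dedekind's theorem, for a prime p not dividing disc(f) the degrees of the irreducible factors of f mod p form the cycle type of an element of G. Factoring f modulo the 23 such primes p <= 107 (skipping 2, 5, 31, 37, 67, which divide the discriminant), each new pattern first appears at: mod 3: f = (x^3 + 2x + 2)(x^3 + 2x^2 + 2x + 2), pattern 3+3; mod 13: f = (x^2 + 2x + 8)(x^2 + 6x + 7)(x^2 + 9x + 2), pattern 2+2+2; mod 107: f = (x + 25)(x + 26)(x + 38)(x + 61)(x + 89)(x + 99), pattern 1+1+1+1+1+1. No other pattern occurs in this range, so the set of observed cycle types is {3+3, 2+2+2, 1+1+1+1+1+1}. The candidates containing elements of all these cycle types are C_6 (6T1) of order 6, S_3 (6T2) of order 6, D_6 (6T3) of order 12, C_3 x S_3 (6T5) of order 18, A_4 x C_2 (6T6) of order 24, S_4 (6T8) of order 24, S_3 x S_3 (6T9) of order 36, S_4 x C_2 (6T11) of order 48, (S_3 x S_3) : C_2 (6T13) of order 72, PGL(2,5) (6T14) of order 120, S_6 (6T16) of order 720; the others are excluded. The observed types are precisely the cycle types that occur in S_3 (6T2). Each of the other remaining candidates has further cycle types, and by the Chebotarev density theorem the matching factorization patterns would occur for a proportion of primes equal to their share of the group: C_6 (6T1) additionally contains elements of type 6 (2 of its 6 elements, about 33% of primes); D_6 (6T3) additionally contains elements of type 6, 2+2+1+1 (5 of its 12 elements, about 42% of primes); C_3 x S_3 (6T5) additionally contains elements of type 6, 3+1+1+1 (10 of its 18 elements, about 56% of primes); A_4 x C_2 (6T6) additionally contains elements of type 6, 2+2+1+1, 2+1+1+1+1 (14 of its 24 elements, about 58% of primes); S_4 (6T8) additionally contains elements of type 4+1+1, 2+2+1+1 (9 of its 24 elements, about 38% of primes); S_3 x S_3 (6T9) additionally contains elements of type 6, 3+1+1+1, 2+2+1+1 (25 of its 36 elements, about 69% of primes); S_4 x C_2 (6T11) additionally contains elements of type 6, 4+2, 4+1+1, 2+2+1+1, 2+1+1+1+1 (32 of its 48 elements, about 67% of primes); (S_3 x S_3) : C_2 (6T13) additionally contains elements of type 6, 4+2, 3+2+1, 3+1+1+1, 2+2+1+1, 2+1+1+1+1 (61 of its 72 elements, about 85% of primes); PGL(2,5) (6T14) additionally contains elements of type 6, 5+1, 4+1+1, 2+2+1+1 (89 of its 120 elements, about 74% of primes); S_6 (6T16) additionally contains elements of type 6, 5+1, 4+2, 4+1+1, 3+2+1, 3+1+1+1, 2+2+1+1, 2+1+1+1+1 (664 of its 720 elements, about 92% of primes). None of the 23 primes tested shows any such pattern (for each of these groups the chance of that is below 10^-4), which rules them out. Hence G = S_3 (6T2), of order 6.

6T2: S_3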